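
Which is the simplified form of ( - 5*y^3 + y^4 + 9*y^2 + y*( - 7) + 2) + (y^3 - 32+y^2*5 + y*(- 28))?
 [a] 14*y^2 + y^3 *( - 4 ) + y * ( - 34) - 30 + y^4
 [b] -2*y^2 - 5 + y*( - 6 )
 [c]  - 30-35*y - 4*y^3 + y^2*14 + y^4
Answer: c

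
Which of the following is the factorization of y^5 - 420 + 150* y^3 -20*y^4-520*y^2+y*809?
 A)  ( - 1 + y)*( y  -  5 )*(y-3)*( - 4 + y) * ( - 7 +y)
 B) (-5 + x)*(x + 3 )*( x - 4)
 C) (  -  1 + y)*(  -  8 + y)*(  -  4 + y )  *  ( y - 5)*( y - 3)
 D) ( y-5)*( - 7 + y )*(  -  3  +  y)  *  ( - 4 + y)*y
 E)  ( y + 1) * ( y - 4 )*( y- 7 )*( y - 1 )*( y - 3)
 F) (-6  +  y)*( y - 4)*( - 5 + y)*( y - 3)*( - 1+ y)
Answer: A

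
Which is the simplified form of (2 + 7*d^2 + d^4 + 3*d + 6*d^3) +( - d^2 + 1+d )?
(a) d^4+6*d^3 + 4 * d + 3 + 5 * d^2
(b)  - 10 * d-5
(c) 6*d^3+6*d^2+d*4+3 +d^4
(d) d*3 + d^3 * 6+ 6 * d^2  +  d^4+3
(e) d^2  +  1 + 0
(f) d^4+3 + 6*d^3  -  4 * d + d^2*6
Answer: c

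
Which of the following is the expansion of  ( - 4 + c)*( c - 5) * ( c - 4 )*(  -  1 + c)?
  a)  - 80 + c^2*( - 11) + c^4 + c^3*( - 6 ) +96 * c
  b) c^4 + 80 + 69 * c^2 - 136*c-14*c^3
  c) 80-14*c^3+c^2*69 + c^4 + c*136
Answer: b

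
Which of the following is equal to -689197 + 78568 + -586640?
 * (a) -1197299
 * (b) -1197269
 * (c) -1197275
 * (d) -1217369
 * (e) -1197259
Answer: b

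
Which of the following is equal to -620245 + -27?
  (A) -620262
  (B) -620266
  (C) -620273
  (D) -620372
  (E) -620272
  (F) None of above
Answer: E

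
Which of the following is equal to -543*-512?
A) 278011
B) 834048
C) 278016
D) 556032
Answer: C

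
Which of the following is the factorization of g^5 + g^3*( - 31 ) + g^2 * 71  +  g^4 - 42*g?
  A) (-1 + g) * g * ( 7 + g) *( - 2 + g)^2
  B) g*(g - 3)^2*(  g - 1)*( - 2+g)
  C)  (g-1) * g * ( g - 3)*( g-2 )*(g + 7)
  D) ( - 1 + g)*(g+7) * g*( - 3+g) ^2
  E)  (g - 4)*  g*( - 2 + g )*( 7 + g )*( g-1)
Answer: C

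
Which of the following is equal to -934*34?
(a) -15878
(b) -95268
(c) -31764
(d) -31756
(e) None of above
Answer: d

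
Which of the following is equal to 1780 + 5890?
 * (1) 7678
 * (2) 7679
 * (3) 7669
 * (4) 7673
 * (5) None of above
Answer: 5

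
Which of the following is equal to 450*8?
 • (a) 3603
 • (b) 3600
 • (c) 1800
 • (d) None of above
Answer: b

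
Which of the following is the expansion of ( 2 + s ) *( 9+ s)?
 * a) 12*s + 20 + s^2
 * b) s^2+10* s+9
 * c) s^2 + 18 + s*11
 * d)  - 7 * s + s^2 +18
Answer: c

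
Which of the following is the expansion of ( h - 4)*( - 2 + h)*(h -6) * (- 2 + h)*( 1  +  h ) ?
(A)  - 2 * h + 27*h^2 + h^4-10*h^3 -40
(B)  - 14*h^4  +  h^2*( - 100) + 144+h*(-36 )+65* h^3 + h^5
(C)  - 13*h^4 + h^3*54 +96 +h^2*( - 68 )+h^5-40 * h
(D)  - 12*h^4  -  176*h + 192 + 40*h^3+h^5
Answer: C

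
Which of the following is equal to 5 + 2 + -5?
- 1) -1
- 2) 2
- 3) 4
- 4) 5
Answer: 2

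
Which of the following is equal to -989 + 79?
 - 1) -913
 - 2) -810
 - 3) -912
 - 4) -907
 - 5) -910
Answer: 5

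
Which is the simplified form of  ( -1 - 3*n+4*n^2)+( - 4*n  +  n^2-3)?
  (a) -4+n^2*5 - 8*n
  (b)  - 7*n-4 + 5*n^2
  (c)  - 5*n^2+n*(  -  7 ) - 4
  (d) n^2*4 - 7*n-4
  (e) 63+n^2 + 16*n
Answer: b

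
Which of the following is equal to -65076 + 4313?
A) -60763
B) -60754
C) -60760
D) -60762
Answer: A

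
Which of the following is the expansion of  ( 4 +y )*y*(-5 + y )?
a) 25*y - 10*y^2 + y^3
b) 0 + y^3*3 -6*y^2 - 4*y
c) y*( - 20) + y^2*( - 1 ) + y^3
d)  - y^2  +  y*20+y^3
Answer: c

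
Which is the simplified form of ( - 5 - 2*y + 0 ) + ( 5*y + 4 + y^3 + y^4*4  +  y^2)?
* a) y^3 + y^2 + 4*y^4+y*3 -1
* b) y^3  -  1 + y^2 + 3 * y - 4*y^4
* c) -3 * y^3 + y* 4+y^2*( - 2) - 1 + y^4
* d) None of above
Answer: a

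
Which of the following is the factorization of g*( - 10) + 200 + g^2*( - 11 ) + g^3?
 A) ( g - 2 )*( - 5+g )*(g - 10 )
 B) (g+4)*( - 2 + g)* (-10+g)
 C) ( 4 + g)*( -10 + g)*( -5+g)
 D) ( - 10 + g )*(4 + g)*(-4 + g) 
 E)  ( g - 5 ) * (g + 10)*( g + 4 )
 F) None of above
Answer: C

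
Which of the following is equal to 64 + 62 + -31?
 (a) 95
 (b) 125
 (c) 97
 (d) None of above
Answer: a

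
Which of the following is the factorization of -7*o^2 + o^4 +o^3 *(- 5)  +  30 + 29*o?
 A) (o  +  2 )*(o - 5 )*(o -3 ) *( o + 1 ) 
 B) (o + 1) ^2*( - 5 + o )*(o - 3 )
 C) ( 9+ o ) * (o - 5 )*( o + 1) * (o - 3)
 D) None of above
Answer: A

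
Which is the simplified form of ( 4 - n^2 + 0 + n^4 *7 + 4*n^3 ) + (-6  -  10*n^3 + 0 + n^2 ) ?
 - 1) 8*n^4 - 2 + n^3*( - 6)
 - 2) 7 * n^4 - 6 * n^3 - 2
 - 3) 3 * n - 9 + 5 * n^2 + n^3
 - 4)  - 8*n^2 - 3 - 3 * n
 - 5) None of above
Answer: 2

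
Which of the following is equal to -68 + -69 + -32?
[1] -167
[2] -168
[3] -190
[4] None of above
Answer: 4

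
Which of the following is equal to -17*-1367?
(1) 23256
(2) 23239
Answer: 2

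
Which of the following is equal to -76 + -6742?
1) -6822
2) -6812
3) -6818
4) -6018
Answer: 3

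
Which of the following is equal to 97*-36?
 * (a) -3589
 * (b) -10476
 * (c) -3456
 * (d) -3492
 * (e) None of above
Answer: d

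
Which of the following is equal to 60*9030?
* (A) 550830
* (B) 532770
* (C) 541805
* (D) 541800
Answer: D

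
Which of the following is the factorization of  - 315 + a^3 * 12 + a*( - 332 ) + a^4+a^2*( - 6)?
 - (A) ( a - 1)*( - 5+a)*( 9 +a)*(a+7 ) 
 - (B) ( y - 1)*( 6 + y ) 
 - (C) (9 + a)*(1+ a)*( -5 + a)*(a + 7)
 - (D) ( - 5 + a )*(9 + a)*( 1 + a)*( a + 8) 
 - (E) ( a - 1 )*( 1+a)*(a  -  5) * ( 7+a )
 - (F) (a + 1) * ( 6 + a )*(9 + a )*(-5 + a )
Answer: C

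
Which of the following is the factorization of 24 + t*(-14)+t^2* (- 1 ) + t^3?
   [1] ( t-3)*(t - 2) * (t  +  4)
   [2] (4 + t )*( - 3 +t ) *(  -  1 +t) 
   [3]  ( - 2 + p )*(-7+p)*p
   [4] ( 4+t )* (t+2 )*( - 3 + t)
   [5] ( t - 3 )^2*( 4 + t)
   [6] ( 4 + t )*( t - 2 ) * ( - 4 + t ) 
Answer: 1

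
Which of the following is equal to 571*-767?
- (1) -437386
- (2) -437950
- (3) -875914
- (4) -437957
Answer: 4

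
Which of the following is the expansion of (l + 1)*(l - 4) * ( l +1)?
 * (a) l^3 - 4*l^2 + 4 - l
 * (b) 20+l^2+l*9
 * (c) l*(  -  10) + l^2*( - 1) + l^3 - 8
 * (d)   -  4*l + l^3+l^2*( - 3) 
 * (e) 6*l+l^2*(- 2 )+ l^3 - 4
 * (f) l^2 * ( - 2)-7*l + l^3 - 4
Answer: f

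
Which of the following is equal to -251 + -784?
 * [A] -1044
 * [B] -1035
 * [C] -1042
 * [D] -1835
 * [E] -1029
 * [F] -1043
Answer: B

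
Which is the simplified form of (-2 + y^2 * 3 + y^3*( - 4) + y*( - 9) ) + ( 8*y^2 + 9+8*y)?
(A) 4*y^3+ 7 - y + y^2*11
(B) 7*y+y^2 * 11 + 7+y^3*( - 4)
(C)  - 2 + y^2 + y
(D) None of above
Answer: D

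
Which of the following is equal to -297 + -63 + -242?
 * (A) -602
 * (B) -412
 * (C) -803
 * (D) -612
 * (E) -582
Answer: A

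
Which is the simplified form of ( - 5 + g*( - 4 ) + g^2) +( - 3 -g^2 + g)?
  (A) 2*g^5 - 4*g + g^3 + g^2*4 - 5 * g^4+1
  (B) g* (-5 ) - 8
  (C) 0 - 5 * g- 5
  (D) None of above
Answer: D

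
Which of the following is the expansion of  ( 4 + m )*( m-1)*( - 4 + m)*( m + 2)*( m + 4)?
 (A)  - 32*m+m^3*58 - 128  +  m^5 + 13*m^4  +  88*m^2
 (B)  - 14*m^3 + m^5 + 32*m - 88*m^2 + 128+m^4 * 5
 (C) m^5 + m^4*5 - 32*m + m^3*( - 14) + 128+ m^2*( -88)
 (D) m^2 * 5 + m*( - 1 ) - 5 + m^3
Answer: C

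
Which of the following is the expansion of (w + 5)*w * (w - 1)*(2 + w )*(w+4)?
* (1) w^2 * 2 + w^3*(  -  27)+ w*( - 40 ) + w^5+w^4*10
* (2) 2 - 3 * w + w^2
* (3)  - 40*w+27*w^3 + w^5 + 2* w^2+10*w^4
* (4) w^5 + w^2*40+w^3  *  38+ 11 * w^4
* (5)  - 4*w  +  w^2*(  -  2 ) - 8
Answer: 3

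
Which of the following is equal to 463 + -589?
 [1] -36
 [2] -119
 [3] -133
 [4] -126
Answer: 4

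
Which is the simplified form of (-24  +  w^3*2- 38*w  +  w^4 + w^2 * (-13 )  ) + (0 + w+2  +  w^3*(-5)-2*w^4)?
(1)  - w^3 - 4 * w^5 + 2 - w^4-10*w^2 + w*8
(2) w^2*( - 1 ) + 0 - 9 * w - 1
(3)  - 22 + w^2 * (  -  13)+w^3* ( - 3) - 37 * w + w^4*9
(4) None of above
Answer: 4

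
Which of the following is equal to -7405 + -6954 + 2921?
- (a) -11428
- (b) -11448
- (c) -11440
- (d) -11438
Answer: d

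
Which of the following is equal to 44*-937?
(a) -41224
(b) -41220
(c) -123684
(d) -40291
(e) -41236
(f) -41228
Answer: f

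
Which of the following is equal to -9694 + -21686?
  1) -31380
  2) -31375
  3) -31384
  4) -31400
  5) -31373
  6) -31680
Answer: 1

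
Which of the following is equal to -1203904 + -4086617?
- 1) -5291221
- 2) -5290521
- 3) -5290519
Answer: 2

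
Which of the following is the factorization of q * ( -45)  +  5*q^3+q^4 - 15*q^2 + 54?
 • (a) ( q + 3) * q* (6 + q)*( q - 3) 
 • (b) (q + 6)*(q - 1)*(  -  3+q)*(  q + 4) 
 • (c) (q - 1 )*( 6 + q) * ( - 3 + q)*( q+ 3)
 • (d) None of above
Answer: c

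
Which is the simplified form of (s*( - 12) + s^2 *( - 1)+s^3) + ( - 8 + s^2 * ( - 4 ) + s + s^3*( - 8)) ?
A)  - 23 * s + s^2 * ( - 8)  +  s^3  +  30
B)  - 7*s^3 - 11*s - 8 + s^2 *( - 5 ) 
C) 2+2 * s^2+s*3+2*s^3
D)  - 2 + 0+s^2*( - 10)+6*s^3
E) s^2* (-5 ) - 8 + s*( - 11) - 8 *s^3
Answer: B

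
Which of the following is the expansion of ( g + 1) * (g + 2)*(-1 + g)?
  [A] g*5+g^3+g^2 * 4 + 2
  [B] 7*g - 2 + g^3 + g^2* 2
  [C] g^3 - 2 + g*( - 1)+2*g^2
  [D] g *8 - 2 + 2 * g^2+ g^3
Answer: C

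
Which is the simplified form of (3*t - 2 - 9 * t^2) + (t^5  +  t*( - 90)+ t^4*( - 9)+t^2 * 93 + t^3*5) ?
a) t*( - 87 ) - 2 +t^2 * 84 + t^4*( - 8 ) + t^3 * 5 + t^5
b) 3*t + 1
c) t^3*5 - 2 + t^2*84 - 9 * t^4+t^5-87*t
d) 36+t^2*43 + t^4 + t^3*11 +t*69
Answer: c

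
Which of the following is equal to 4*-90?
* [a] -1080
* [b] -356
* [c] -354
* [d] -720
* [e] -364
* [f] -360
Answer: f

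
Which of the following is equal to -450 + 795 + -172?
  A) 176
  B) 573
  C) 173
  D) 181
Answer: C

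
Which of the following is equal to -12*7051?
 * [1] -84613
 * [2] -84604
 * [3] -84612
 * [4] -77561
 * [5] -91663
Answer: 3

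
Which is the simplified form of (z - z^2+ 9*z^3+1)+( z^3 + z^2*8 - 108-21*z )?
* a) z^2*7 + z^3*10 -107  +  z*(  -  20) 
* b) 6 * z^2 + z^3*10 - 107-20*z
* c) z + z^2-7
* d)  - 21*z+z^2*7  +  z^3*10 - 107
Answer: a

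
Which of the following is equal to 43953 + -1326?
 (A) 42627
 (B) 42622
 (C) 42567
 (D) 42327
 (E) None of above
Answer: A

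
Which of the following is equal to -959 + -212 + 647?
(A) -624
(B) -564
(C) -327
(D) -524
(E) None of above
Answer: D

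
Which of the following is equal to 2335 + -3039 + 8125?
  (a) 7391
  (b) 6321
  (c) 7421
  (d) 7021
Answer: c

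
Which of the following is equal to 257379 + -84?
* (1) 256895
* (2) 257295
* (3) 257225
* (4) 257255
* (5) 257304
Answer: 2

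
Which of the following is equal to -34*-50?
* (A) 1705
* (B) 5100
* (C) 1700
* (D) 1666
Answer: C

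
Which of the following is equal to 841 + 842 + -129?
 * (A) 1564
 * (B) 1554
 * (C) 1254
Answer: B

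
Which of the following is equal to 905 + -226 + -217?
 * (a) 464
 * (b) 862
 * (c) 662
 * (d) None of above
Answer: d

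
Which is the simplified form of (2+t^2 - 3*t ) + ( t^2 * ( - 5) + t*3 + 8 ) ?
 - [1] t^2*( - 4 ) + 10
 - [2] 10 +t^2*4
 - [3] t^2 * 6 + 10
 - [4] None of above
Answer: 1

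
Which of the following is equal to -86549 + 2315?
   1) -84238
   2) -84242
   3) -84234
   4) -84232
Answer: 3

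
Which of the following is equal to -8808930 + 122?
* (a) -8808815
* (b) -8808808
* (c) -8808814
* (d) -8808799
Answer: b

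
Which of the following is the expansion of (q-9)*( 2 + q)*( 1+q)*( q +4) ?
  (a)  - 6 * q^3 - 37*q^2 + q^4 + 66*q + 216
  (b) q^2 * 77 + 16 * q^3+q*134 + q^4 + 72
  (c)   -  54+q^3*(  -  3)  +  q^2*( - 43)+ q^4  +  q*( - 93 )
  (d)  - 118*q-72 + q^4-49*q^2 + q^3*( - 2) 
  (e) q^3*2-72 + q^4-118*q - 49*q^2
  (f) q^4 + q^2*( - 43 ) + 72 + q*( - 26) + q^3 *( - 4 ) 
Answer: d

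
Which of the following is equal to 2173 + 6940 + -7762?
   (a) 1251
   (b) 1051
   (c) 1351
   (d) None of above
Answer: c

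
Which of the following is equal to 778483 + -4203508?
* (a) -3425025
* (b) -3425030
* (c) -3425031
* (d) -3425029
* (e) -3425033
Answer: a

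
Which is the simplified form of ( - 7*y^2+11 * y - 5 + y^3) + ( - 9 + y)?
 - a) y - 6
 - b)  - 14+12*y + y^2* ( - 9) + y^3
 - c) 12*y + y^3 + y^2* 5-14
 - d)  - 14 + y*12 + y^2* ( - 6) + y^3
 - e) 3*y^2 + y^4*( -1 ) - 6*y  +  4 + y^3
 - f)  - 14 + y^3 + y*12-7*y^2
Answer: f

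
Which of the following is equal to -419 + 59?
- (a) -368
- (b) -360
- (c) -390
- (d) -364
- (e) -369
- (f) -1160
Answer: b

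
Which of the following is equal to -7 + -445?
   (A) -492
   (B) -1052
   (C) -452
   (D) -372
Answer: C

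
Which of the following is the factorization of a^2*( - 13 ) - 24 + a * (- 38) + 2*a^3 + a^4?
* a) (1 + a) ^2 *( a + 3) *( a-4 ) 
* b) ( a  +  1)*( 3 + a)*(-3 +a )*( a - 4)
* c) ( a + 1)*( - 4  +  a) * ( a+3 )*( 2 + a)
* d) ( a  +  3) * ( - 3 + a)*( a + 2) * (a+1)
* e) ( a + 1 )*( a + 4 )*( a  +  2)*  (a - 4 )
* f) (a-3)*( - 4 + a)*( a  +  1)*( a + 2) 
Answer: c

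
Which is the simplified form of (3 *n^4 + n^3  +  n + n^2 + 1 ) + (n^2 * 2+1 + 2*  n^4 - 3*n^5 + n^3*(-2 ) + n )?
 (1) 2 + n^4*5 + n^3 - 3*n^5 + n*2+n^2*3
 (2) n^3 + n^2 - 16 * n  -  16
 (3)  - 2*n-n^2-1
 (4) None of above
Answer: 4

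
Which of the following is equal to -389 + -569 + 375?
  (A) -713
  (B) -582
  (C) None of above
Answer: C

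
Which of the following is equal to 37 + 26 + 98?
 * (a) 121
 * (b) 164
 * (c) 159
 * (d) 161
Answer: d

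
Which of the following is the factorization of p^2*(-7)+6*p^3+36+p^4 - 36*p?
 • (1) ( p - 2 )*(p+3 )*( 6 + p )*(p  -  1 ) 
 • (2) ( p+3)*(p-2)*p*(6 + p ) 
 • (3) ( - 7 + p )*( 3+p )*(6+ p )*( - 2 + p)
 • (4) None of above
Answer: 1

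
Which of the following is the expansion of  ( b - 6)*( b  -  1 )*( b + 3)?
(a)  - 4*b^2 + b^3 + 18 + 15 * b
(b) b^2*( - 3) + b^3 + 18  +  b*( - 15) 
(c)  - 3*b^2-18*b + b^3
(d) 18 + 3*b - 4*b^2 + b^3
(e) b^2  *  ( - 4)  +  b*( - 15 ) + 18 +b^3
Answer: e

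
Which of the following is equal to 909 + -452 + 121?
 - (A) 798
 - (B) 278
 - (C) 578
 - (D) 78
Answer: C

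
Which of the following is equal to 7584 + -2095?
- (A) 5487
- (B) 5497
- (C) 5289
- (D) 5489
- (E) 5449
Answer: D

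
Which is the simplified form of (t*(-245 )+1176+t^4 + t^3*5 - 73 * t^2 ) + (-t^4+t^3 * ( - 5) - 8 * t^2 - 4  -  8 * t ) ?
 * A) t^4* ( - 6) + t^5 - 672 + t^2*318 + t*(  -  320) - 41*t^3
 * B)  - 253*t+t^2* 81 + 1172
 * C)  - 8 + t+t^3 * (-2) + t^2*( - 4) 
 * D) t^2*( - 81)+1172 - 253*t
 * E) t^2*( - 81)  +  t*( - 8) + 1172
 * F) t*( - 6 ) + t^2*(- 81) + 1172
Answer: D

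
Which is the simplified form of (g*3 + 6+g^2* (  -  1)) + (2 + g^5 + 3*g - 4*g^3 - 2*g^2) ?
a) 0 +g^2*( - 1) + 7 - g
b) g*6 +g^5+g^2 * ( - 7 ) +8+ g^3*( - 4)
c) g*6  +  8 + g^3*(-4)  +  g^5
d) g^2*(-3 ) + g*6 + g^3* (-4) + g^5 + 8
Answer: d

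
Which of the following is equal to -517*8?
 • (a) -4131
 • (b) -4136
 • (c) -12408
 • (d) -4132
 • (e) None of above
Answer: b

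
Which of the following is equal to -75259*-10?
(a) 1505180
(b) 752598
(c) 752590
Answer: c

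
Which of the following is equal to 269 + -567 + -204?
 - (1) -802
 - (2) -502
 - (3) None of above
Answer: 2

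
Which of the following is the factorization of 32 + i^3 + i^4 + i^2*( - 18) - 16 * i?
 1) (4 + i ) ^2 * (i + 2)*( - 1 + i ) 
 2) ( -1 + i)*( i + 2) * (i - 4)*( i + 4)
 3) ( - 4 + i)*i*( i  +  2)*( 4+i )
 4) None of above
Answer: 2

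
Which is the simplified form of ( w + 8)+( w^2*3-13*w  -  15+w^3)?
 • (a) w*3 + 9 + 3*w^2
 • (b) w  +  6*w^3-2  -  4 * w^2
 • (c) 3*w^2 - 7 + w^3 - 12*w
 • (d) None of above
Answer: c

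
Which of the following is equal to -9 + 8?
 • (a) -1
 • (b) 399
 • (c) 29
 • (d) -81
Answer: a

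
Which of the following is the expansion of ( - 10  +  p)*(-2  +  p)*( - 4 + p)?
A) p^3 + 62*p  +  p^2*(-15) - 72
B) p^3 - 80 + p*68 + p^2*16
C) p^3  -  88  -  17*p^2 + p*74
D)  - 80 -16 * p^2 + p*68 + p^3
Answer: D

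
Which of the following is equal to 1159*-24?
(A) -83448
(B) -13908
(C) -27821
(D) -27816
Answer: D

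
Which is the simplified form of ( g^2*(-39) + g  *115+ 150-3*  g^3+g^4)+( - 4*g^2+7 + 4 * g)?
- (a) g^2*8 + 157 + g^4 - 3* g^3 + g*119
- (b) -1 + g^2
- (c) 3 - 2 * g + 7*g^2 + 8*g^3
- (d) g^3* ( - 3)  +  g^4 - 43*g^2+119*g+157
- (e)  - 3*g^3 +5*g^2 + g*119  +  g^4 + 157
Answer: d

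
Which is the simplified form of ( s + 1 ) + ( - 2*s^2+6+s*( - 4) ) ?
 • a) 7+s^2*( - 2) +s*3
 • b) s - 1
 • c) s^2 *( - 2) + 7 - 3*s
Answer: c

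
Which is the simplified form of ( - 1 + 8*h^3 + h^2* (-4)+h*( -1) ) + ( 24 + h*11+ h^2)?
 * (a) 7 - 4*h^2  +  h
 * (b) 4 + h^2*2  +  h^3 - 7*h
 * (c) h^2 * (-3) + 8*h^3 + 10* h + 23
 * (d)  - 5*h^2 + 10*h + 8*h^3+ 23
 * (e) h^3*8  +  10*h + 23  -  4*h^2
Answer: c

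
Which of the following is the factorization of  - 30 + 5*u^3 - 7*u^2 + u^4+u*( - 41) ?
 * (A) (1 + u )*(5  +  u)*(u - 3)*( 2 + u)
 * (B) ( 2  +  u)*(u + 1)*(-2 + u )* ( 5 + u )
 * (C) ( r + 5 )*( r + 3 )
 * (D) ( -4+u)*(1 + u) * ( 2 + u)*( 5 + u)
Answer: A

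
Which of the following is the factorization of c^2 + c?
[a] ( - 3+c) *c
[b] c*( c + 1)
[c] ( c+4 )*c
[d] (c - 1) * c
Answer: b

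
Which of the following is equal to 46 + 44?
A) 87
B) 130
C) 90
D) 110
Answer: C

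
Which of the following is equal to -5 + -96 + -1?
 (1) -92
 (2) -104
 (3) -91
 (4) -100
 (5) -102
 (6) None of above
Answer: 5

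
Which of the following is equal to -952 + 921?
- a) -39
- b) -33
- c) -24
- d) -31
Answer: d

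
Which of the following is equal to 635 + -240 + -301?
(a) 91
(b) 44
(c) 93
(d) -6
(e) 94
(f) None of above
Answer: e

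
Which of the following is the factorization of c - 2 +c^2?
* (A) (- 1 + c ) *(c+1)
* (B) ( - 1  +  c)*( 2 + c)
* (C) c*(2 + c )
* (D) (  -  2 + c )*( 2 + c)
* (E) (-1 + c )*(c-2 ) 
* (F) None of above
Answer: B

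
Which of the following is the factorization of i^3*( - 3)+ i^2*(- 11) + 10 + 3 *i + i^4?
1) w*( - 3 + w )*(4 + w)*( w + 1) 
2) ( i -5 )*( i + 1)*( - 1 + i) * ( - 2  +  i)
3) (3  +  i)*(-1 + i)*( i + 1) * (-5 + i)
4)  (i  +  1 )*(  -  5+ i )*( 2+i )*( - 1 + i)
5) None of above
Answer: 4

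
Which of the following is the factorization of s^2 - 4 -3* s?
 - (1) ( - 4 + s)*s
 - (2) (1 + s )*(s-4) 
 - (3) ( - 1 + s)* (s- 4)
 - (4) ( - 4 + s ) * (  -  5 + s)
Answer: 2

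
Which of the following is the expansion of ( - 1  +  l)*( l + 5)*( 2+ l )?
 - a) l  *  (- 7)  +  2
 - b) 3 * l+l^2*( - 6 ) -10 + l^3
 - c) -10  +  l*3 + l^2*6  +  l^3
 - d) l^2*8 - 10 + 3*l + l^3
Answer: c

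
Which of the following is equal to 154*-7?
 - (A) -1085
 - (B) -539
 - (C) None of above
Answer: C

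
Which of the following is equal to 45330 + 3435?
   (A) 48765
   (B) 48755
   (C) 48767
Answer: A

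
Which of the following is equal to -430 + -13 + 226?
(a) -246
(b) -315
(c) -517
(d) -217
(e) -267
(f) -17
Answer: d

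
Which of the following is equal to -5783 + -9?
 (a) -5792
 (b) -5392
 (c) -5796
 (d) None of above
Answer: a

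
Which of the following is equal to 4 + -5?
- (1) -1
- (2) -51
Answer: 1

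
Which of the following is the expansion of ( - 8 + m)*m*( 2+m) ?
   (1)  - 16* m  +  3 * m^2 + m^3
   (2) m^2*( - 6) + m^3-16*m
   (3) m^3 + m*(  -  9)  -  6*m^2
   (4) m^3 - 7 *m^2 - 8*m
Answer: 2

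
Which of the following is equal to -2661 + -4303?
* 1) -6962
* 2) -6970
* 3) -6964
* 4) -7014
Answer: 3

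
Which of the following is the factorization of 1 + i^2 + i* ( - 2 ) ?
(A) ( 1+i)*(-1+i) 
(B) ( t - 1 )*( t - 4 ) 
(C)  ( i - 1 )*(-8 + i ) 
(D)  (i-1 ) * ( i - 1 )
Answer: D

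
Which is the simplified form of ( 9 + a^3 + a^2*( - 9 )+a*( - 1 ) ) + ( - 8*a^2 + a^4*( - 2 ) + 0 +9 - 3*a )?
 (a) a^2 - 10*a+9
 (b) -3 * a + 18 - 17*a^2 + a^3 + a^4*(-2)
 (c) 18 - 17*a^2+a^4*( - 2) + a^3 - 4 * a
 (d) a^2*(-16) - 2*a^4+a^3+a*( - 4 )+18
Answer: c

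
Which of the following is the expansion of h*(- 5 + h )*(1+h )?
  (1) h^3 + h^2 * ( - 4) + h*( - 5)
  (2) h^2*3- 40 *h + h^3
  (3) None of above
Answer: 1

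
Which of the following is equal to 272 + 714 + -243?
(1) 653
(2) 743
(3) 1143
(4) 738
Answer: 2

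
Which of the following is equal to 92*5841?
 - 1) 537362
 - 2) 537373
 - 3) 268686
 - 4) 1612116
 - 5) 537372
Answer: 5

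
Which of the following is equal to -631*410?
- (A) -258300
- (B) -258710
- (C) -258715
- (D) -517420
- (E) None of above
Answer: B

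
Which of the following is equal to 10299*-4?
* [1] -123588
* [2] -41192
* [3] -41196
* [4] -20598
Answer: 3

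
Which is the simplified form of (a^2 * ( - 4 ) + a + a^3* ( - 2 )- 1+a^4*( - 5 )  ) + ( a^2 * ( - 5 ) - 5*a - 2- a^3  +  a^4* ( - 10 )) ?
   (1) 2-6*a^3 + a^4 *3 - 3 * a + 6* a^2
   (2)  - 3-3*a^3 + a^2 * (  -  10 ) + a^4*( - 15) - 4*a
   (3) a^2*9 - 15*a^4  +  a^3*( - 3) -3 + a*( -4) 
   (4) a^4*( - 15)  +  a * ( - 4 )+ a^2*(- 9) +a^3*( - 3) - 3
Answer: 4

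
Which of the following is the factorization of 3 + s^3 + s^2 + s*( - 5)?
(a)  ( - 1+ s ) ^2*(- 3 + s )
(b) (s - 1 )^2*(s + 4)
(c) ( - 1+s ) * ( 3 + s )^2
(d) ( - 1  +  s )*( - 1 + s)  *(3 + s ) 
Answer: d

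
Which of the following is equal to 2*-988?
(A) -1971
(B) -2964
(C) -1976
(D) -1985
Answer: C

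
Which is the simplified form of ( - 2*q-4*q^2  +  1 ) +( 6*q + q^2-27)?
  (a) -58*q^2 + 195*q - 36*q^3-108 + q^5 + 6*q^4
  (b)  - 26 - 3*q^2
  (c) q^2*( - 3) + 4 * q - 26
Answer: c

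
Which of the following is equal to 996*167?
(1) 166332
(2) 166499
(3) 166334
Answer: 1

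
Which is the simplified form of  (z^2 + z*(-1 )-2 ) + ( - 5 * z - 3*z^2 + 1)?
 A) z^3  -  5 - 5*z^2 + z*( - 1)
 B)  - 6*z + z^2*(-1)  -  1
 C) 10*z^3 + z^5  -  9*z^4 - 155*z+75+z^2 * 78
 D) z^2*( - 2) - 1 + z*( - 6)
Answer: D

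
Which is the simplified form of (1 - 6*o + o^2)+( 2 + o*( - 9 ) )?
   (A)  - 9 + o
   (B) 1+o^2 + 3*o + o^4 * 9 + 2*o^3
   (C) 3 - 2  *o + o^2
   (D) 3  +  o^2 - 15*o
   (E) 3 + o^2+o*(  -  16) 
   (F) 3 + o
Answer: D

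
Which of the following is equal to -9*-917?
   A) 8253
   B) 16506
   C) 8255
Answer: A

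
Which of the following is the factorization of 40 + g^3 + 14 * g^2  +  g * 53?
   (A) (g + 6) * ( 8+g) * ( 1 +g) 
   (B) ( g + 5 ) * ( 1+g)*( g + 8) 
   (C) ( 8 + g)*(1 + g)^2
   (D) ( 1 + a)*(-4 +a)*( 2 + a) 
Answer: B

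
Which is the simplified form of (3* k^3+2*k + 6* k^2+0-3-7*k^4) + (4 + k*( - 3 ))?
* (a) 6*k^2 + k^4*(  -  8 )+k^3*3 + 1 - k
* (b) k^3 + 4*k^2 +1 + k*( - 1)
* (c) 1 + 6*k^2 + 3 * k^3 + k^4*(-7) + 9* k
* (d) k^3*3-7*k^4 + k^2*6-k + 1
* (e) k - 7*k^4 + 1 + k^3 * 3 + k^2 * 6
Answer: d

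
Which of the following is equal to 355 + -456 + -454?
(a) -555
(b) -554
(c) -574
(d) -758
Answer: a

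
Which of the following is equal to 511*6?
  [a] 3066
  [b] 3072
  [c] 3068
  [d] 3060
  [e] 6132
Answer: a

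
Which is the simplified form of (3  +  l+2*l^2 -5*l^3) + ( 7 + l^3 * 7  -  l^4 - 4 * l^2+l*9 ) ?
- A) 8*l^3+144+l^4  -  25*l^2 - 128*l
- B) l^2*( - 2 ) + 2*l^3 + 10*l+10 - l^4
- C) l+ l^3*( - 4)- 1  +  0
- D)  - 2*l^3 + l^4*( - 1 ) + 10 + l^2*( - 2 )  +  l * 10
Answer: B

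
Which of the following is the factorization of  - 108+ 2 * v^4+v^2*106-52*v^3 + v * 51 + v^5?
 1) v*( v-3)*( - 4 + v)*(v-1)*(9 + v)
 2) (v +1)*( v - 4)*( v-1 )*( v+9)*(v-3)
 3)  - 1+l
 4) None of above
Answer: 2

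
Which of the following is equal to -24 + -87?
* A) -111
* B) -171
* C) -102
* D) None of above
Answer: A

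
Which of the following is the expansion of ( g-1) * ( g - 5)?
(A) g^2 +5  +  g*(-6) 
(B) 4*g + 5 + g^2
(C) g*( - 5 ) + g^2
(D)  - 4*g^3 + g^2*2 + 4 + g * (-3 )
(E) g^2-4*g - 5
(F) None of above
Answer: A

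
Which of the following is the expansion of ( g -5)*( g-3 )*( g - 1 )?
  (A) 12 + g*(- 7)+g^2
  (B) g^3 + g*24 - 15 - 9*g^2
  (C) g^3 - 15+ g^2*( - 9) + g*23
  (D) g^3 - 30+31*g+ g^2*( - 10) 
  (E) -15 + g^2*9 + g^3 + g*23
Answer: C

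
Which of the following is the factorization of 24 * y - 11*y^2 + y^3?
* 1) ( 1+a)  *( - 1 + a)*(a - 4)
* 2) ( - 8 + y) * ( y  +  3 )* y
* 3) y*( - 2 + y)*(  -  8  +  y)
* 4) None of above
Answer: 4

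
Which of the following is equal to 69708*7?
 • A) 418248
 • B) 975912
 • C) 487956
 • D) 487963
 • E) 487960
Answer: C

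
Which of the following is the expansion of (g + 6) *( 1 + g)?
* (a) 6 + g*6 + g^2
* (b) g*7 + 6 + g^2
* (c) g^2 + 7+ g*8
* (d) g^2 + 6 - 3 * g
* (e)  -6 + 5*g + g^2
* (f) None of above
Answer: b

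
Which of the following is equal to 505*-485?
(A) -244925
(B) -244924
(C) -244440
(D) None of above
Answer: A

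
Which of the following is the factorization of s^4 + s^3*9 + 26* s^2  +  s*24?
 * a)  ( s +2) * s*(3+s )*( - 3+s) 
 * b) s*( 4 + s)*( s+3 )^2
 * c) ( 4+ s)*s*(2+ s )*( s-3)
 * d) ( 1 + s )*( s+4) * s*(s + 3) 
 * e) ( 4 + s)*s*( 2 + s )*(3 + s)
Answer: e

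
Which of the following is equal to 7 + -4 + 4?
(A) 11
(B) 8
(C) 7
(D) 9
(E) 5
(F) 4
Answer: C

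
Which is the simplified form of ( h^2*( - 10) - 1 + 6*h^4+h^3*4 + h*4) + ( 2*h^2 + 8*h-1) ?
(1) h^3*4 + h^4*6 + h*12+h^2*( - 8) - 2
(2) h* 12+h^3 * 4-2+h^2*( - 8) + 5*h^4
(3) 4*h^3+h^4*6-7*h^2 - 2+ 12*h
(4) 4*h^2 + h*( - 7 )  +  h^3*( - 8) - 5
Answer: 1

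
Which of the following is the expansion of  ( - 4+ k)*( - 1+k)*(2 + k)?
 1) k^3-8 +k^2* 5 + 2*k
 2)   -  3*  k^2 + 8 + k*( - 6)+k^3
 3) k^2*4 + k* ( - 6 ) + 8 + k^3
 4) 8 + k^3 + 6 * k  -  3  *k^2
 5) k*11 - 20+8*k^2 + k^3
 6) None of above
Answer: 2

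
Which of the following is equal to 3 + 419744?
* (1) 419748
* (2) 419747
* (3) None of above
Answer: 2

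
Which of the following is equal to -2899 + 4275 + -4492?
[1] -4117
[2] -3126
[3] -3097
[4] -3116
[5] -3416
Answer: 4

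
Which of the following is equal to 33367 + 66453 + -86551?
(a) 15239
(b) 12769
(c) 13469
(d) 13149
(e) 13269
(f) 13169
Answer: e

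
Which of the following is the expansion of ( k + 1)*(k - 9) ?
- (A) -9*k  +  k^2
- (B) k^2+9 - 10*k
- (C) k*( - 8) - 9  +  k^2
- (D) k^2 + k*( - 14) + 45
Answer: C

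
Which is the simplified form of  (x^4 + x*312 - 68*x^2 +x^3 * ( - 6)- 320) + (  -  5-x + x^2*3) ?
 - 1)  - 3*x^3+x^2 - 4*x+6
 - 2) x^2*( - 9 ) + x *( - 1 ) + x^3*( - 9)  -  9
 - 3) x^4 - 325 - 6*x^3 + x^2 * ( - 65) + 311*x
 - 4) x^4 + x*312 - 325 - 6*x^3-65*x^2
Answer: 3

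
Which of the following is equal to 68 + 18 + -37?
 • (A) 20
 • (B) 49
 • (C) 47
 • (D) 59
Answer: B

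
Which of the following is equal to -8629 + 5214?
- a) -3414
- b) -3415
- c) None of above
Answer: b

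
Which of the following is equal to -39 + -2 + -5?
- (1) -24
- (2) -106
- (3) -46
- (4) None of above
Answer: 3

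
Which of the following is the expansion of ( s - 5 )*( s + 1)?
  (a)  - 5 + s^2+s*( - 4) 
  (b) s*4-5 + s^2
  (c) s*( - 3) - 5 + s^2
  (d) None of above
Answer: a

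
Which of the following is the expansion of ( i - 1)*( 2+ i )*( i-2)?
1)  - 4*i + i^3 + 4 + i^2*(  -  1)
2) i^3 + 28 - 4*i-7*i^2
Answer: 1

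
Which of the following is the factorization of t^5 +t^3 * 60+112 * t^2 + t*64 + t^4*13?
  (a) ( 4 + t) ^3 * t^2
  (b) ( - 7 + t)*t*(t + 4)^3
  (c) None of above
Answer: c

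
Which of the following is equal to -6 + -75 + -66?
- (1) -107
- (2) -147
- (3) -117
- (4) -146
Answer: 2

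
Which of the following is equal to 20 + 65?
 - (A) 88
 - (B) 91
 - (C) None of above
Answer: C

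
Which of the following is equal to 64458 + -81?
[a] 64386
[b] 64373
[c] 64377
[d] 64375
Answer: c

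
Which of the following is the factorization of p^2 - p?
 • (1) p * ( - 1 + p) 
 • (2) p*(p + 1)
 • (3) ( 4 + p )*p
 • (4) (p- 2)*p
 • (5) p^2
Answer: 1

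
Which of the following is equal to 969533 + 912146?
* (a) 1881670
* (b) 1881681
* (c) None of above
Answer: c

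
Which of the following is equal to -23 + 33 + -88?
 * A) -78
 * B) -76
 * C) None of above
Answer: A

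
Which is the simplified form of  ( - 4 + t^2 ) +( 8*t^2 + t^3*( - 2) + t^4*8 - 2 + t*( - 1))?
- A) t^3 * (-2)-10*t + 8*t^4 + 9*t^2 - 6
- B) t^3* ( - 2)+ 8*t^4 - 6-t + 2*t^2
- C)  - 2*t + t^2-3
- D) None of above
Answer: D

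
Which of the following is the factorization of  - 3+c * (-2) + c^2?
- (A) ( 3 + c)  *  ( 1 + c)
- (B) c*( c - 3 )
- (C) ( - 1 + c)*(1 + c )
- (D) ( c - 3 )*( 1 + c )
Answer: D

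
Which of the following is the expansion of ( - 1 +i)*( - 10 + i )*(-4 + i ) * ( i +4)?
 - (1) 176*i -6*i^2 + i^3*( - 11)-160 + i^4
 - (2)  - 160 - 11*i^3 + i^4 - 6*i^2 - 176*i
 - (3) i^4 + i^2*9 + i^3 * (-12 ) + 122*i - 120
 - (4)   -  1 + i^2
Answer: 1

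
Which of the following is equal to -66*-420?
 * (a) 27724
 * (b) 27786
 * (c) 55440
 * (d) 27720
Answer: d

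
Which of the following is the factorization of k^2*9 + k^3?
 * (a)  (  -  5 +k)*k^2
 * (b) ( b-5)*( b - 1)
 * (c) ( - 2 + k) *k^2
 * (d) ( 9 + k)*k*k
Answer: d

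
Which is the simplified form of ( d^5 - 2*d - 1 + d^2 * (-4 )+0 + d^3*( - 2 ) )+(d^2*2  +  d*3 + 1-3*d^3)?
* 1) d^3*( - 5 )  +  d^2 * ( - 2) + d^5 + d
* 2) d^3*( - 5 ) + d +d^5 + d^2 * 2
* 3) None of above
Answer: 1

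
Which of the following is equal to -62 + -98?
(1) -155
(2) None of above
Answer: 2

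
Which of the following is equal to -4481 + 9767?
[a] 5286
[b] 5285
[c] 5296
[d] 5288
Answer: a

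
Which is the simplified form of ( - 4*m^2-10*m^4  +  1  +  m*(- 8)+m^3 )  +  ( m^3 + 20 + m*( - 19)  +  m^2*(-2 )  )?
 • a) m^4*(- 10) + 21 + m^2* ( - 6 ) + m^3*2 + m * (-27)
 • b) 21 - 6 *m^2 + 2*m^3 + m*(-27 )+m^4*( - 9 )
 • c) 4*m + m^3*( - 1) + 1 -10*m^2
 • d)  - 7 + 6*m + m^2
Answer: a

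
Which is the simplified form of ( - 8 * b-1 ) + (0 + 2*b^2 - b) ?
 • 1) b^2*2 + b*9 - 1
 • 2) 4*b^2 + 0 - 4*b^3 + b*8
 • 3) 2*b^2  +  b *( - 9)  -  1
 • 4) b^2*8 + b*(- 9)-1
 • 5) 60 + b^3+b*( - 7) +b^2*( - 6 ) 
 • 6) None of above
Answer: 3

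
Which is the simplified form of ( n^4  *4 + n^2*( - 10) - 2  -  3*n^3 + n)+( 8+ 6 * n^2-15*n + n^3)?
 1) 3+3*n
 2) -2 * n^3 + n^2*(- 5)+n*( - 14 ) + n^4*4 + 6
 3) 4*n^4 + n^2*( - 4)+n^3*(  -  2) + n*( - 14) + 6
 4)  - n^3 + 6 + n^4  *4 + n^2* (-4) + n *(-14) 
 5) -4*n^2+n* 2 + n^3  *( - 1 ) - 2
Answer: 3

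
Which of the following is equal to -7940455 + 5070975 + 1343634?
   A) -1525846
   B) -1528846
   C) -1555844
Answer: A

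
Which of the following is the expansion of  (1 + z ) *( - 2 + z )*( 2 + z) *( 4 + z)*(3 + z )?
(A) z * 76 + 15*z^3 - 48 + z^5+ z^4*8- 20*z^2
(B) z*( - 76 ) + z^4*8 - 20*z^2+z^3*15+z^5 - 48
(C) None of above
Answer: B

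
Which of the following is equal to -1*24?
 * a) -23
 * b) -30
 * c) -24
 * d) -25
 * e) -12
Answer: c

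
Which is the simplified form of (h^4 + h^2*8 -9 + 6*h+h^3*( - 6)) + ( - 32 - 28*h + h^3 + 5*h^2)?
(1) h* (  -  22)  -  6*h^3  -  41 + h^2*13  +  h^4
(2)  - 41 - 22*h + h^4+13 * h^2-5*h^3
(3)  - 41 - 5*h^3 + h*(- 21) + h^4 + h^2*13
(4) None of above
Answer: 2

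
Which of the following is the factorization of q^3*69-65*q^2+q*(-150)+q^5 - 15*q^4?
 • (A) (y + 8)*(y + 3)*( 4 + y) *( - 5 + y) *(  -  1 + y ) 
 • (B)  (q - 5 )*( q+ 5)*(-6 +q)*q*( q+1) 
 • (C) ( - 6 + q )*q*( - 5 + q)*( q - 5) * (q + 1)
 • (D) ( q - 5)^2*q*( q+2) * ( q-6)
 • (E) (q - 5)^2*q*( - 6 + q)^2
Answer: C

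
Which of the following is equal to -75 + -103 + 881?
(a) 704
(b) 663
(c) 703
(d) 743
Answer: c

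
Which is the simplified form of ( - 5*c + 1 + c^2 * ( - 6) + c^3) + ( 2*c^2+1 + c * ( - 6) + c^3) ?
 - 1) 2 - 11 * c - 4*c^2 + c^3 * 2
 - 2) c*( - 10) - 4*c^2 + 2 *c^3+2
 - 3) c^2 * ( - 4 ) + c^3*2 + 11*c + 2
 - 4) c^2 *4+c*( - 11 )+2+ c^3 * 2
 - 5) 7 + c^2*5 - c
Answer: 1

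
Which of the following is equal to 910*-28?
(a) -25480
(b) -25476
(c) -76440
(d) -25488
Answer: a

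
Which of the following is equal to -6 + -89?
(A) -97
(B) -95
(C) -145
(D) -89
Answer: B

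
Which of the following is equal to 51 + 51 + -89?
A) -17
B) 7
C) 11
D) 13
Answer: D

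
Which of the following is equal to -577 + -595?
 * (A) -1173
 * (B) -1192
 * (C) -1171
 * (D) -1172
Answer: D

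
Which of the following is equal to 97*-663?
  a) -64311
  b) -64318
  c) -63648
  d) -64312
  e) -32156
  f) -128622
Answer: a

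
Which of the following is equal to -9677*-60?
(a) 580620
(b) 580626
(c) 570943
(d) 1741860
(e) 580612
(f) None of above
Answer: a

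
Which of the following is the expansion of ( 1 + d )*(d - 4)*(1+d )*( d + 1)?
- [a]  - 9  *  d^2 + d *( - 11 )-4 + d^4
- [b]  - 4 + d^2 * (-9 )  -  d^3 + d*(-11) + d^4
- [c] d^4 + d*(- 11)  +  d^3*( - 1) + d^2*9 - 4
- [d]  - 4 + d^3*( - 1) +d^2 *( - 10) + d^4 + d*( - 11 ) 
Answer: b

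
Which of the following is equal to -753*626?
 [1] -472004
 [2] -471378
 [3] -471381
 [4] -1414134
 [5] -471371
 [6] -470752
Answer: 2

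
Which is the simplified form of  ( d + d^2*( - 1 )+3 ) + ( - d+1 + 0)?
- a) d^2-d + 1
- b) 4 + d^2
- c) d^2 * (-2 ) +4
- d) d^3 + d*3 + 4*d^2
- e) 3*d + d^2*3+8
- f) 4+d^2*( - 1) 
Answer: f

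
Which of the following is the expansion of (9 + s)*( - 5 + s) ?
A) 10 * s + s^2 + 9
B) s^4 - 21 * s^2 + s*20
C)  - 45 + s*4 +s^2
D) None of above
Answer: C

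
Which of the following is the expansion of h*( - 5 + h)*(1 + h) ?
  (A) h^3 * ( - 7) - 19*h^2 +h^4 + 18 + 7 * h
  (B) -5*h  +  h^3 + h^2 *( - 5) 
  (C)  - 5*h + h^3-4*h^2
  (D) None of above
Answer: C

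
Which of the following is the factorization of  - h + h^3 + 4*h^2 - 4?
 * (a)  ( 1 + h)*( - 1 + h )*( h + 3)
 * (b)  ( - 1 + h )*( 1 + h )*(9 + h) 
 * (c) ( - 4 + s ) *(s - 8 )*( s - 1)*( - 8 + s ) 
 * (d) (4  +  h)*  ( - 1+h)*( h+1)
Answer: d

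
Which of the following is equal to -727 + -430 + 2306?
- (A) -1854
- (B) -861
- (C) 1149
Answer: C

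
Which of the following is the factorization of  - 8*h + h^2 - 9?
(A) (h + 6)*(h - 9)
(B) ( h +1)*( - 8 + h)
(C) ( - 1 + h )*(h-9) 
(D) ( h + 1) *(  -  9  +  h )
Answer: D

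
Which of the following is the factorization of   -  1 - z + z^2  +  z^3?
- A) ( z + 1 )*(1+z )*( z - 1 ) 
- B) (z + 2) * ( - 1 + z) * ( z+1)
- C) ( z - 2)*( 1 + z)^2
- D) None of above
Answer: A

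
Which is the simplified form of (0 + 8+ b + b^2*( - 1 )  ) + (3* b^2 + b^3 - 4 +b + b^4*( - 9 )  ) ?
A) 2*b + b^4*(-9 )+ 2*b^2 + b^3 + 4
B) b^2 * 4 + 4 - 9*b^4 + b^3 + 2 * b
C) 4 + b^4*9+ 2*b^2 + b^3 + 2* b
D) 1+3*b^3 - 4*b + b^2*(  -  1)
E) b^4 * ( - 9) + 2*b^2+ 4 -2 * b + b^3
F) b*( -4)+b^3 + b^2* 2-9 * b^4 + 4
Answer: A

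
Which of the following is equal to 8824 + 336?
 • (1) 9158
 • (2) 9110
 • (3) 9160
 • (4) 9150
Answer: 3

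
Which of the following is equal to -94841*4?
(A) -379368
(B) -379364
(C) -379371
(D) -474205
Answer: B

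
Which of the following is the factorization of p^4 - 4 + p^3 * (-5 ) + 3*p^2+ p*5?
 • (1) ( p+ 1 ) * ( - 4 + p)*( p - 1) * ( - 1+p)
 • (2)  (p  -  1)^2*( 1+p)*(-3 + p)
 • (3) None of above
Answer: 1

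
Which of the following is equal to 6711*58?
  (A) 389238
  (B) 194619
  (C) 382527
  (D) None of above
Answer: A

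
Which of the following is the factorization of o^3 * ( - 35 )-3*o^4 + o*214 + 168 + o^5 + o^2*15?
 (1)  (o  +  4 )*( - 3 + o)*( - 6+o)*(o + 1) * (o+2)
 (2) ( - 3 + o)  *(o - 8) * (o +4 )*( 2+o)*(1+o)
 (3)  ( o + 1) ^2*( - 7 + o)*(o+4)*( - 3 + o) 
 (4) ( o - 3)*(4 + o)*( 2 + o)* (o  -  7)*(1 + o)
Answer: 4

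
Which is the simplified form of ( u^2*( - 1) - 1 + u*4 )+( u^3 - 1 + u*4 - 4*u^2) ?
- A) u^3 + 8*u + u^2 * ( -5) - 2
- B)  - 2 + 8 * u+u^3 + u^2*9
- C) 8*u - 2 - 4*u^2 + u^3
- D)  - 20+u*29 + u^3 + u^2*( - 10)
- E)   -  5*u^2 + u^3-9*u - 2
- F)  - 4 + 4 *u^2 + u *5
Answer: A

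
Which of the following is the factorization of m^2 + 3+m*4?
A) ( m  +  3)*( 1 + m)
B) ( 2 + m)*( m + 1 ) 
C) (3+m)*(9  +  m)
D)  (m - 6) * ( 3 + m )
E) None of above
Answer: A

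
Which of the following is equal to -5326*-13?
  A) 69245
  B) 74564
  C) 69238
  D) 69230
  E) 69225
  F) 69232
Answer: C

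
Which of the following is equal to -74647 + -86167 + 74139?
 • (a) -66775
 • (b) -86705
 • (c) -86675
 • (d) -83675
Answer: c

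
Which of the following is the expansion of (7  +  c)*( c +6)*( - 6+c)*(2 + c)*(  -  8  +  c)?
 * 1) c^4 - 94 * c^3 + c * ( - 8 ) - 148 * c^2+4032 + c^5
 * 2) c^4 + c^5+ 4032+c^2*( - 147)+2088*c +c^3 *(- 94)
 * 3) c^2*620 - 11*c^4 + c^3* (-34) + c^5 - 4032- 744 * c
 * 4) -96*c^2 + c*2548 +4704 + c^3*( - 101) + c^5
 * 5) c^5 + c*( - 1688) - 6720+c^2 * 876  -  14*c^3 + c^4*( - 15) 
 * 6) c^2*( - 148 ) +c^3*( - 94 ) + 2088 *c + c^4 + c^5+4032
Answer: 6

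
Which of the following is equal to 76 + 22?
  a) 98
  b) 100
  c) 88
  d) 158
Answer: a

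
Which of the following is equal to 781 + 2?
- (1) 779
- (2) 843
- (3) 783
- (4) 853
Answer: 3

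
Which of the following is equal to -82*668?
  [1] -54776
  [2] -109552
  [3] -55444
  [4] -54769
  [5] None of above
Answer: 1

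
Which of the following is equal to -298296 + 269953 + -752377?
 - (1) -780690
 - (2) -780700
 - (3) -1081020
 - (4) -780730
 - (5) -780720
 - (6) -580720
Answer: 5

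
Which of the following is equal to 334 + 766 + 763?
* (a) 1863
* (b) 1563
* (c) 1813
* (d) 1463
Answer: a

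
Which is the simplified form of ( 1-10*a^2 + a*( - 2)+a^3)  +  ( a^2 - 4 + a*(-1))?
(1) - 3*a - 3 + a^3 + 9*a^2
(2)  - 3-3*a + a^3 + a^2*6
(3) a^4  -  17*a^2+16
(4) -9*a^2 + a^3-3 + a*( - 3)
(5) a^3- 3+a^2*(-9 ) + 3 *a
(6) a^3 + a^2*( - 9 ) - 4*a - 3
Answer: 4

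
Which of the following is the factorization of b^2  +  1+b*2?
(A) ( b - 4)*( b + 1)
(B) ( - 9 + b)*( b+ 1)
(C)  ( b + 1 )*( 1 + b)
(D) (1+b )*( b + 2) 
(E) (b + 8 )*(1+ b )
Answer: C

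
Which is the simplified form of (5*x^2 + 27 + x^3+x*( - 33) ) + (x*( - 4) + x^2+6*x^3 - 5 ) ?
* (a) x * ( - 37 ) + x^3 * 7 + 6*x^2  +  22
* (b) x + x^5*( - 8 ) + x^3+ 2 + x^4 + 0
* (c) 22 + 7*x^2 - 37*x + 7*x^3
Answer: a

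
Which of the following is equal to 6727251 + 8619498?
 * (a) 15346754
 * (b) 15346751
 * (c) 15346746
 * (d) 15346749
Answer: d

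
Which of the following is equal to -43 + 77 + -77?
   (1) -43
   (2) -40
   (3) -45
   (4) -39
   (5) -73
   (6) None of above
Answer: 1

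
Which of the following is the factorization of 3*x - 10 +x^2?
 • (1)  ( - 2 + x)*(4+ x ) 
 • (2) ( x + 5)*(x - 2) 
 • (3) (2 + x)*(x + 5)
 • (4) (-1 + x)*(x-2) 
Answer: 2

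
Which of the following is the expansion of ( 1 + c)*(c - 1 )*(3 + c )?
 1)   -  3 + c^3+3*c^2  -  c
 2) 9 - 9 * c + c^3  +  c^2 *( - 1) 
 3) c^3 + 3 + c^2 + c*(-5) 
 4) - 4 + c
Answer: 1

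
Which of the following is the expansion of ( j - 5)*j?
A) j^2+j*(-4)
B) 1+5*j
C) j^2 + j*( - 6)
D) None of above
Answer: D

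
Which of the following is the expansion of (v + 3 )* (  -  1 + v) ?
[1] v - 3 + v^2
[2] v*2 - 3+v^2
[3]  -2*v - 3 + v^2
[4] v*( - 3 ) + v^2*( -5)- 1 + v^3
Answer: 2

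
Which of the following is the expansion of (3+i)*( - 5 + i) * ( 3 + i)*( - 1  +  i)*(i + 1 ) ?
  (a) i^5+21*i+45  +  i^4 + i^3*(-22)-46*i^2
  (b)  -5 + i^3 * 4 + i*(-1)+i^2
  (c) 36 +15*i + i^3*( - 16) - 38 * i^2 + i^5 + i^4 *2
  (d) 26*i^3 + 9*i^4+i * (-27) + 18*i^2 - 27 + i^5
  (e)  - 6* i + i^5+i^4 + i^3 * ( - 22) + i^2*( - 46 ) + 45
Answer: a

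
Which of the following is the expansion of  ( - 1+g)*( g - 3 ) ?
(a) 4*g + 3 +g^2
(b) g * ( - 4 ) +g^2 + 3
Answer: b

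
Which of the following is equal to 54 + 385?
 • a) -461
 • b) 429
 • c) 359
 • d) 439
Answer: d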